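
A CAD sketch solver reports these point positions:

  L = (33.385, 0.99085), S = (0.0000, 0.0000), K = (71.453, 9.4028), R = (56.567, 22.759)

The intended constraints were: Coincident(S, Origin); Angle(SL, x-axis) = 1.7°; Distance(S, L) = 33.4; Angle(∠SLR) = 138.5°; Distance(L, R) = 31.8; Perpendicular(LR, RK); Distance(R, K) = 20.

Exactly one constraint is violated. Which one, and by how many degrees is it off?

Perpendicular(LR, RK) — off by 4.90°.

S = (0.00, 0.00) ✓; SL at 1.700° ✓; |SL| = 33.40 ✓; ∠SLR = 138.5° ✓; |LR| = 31.80 ✓; ∠(LR, RK) = 85.10° ✗; |RK| = 20.00 ✓.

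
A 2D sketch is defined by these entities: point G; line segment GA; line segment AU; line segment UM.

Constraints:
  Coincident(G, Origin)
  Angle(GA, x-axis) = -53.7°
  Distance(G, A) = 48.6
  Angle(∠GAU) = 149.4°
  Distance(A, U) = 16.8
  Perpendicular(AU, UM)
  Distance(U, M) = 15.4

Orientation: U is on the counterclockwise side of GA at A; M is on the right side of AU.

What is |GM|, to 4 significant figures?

71.06

G is at the origin; GA runs at -53.7° with length 48.6, so A = 48.6·(cos -53.7°, sin -53.7°) = (28.77, -39.17). ∠GAU = 149.4°, so AU runs at -53.7° + (180° − 149.4°) = -23.10° from the x-axis; with |AU| = 16.8, U = A + 16.8·(cos -23.10°, sin -23.10°) = (44.22, -45.76). AU is perpendicular to UM; with |UM| = 15.4 on the right of AU, M = U + 15.4·(-0.3923, -0.9198) = (38.18, -59.92). Then |GM| = |M − G| = 71.06.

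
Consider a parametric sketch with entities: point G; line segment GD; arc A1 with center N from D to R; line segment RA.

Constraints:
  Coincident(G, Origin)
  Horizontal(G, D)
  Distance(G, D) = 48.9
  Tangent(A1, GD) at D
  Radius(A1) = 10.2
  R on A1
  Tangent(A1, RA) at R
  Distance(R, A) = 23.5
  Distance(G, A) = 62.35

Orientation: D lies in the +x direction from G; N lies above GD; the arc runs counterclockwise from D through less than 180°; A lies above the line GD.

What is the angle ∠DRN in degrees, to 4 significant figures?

35.73°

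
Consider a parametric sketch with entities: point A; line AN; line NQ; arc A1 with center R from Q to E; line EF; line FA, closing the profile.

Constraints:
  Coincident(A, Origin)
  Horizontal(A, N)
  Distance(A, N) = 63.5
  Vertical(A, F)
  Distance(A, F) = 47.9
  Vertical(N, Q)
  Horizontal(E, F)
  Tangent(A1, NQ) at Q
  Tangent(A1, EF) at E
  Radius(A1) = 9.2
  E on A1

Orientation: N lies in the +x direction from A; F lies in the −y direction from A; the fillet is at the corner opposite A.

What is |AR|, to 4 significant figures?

66.68

AF is vertical with |AF| = 47.9 and F on the −y side, so F = (0.000, -47.90). The virtual corner opposite A is at (63.50, -47.90). A1 meets NQ tangentially, so RQ is at right angles to NQ and the tangent condition forces RE to be normal to EF, with radius 9.2, so the center R sits 9.2 in from both sides at R = (54.30, -38.70). Then |AR| = |R − A| = 66.68.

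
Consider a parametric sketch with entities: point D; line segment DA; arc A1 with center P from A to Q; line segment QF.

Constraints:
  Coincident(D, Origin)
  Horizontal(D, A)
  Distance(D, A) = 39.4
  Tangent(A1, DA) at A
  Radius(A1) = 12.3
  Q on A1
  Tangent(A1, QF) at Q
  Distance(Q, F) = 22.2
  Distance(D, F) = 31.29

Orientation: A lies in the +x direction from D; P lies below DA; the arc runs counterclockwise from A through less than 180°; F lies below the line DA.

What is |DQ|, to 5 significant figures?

29.343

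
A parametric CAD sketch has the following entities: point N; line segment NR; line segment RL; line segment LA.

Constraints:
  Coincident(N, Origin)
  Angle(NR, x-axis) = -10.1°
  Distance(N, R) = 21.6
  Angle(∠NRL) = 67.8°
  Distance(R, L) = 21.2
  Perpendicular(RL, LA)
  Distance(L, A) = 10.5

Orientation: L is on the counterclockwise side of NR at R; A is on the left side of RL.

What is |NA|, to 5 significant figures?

16.132

N is at the origin; NR runs at -10.1° with length 21.6, so R = 21.6·(cos -10.1°, sin -10.1°) = (21.265, -3.7879). ∠NRL = 67.8°, so RL runs at -10.1° + (180° − 67.8°) = 102.10° from the x-axis; with |RL| = 21.2, L = R + 21.2·(cos 102.10°, sin 102.10°) = (16.821, 16.941). The perpendicularity gives LA at right angles to RL; with |LA| = 10.5 on the left of RL, A = L + 10.5·(-0.97778, -0.20962) = (6.5546, 14.740). Then |NA| = |A − N| = 16.132.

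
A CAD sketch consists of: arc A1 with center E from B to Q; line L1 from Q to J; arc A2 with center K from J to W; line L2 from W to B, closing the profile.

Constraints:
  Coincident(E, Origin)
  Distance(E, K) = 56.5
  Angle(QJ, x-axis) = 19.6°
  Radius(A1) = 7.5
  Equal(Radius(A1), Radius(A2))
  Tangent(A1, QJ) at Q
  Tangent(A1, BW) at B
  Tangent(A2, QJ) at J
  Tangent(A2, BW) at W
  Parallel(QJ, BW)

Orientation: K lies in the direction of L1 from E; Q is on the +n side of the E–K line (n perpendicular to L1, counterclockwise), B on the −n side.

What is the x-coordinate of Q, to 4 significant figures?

-2.516

The slot axis is L1's direction at 19.6°, so u = (cos 19.6°, sin 19.6°) = (0.9421, 0.3355) and n = (−sin 19.6°, cos 19.6°) = (-0.3355, 0.9421). E is at the origin and K lies 56.5 along u from E, so K = 56.5·u = (53.23, 18.95). Tangency of A1 to both parallel lines with radius 7.5 puts Q and B at E ± 7.5·n: Q = (-2.516, 7.065), B = (2.516, -7.065). So Q.x = -2.516.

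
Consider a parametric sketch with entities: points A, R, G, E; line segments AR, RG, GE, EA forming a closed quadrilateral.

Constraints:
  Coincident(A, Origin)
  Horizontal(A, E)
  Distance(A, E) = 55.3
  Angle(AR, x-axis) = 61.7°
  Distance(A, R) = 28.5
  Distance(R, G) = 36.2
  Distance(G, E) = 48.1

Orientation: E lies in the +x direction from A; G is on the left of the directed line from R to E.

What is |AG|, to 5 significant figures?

63.118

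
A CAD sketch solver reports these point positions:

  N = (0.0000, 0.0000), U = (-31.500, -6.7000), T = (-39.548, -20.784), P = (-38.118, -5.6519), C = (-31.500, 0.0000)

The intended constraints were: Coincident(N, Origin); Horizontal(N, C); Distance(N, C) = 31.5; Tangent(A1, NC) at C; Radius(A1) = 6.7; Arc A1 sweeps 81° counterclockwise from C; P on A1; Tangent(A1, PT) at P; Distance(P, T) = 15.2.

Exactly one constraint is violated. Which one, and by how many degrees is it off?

Tangent(A1, PT) at P — off by 3.60°.

N = (0.00, 0.00) ✓; N.y = 0.00, C.y = 0.00 ✓; |NC| = 31.50 ✓; ∠(UC, CN) = 90.00° ✓; |UC| = 6.700 ✓; bearing(U→P) − bearing(U→C) = 81.00° ✓; |UP| = 6.700 ✓; ∠(UP, PT) = 86.40° ✗; |PT| = 15.20 ✓.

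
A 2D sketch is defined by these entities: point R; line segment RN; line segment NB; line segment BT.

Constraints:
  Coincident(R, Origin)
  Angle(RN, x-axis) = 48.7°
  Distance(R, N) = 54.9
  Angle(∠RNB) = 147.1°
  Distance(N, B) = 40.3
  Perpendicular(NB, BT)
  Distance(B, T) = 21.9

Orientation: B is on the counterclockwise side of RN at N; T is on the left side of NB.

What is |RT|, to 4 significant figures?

86.76

R is at the origin; RN runs at 48.7° with length 54.9, so N = 54.9·(cos 48.7°, sin 48.7°) = (36.23, 41.24). ∠RNB = 147.1°, so NB runs at 48.7° + (180° − 147.1°) = 81.60° from the x-axis; with |NB| = 40.3, B = N + 40.3·(cos 81.60°, sin 81.60°) = (42.12, 81.11). The perpendicularity gives BT at right angles to NB; with |BT| = 21.9 on the left of NB, T = B + 21.9·(-0.9893, 0.1461) = (20.46, 84.31). Then |RT| = |T − R| = 86.76.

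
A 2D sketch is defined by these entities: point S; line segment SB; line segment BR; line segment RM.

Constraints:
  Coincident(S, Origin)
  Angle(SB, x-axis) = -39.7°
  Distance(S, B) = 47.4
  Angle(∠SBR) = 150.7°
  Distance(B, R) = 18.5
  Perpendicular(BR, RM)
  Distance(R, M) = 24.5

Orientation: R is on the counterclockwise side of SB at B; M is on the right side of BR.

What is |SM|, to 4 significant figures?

76.52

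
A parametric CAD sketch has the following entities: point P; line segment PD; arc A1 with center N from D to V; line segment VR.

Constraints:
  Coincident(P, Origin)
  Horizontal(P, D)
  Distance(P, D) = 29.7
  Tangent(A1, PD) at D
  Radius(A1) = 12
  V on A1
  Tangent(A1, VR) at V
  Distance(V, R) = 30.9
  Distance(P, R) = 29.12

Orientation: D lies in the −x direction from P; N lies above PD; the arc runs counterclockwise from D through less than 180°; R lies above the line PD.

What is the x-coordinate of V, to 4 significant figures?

-20.21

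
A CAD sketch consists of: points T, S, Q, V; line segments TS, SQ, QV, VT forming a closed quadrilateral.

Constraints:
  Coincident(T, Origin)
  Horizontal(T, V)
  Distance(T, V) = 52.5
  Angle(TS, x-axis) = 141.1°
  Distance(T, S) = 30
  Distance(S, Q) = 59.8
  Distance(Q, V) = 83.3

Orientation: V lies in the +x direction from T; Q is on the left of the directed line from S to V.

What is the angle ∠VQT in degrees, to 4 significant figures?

38.81°

T is at the origin; T and V share the same y with |TV| = 52.5 and V in +x, so V = (52.5, 0). TS runs at 141.1° with |TS| = 30.0, so S = (-23.35, 18.84). Q is determined by |SQ| = 59.8 and |QV| = 83.3 together: it lies at the intersection of circle(S, 59.8) and circle(V, 83.3). With |SV| = 78.15, the foot of the radical line on SV is 17.56 from S and the perpendicular offset is √(59.8² − 17.56²) = 57.16. Taking the left-of-SV solution: Q = (7.475, 70.08).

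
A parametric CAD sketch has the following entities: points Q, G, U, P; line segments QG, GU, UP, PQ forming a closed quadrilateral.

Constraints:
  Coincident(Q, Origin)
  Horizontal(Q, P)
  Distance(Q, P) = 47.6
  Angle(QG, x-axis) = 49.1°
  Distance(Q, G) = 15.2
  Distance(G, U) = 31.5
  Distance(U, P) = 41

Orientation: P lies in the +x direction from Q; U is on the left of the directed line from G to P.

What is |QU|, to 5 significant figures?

46.680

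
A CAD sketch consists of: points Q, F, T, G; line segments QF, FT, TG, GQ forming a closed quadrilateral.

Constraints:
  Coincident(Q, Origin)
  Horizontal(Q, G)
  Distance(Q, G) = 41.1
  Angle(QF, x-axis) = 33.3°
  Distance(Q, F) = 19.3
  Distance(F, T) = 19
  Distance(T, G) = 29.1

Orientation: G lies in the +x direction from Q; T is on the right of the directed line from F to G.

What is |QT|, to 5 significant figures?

15.500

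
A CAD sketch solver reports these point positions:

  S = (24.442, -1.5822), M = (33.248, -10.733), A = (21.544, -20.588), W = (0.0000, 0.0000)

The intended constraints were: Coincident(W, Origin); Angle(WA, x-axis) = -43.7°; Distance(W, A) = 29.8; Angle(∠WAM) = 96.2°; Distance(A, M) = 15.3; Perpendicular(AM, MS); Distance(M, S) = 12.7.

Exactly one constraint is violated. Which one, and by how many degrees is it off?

Perpendicular(AM, MS) — off by 3.80°.

W = (0.00, 0.00) ✓; WA at -43.70° ✓; |WA| = 29.80 ✓; ∠WAM = 96.20° ✓; |AM| = 15.30 ✓; ∠(AM, MS) = 93.80° ✗; |MS| = 12.70 ✓.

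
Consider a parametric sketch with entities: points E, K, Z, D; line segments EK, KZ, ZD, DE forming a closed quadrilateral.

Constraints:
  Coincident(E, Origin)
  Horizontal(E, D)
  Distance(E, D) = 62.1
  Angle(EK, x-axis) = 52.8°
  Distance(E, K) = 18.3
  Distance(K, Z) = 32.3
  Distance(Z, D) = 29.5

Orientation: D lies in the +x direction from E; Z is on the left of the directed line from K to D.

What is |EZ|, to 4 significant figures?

47.87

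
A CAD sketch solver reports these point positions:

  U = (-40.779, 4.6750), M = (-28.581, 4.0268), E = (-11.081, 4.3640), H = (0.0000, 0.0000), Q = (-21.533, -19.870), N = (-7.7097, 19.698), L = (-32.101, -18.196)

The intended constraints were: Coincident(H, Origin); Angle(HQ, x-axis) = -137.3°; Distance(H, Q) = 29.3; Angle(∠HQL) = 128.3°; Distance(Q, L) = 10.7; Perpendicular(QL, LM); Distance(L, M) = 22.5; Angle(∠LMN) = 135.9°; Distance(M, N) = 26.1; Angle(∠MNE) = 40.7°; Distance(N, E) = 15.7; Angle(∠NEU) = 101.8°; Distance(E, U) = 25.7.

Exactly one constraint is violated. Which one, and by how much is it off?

Distance(E, U) = 25.7 — off by 4.00.

H = (0.00, 0.00) ✓; HQ at -137.3° ✓; |HQ| = 29.30 ✓; ∠HQL = 128.3° ✓; |QL| = 10.70 ✓; ∠(QL, LM) = 90.00° ✓; |LM| = 22.50 ✓; ∠LMN = 135.9° ✓; |MN| = 26.10 ✓; ∠MNE = 40.70° ✓; |NE| = 15.70 ✓; ∠NEU = 101.8° ✓; |EU| = 29.70 ✗.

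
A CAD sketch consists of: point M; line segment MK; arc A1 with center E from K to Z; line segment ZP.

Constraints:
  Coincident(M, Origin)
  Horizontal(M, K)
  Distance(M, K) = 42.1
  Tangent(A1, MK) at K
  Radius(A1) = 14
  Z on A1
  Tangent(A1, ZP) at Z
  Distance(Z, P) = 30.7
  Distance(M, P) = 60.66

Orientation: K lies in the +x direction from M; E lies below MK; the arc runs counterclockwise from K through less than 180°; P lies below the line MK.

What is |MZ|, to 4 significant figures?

33.96

Checks: |EZ| = 14.00 ✓; ∠(EZ, ZP) = 90.00° ✓; |ZP| = 30.70 ✓; |MP| = 60.66 ✓.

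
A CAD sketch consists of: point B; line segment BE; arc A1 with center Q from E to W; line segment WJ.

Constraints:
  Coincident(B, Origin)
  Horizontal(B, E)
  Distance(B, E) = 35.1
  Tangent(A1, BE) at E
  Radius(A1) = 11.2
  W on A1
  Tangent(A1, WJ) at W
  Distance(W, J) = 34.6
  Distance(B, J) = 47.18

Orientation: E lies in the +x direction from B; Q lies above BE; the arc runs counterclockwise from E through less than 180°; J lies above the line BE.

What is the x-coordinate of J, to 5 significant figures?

18.334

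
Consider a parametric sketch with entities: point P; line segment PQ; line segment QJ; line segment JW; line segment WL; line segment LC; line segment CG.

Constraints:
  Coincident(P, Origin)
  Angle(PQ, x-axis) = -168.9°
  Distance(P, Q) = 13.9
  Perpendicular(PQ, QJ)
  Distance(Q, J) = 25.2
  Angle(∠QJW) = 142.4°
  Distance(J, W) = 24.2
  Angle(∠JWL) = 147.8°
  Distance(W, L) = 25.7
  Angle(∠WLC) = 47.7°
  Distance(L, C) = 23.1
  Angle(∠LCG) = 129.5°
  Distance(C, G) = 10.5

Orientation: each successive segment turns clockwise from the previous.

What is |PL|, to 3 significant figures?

58.8

P is at the origin; PQ runs at -168.9° with length 13.9, so Q = (-13.6, -2.68). PQ ⟂ QJ, so QJ runs at 101°; with |QJ| = 25.2, J = (-18.5, 22.1). ∠QJW = 142.4° gives JW at 63.5° from the x-axis; with |JW| = 24.2, W = (-7.69, 43.7). ∠JWL = 147.8° gives WL at 31.3° from the x-axis; with |WL| = 25.7, L = (14.3, 57.1). Then |PL| = |L − P| = 58.8.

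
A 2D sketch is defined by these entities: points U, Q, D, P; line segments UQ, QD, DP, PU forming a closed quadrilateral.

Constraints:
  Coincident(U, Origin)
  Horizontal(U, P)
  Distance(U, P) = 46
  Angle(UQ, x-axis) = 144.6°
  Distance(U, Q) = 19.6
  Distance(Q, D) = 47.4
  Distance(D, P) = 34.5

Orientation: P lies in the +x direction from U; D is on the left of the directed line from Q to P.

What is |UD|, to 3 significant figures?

40.5

U is at the origin; U and P share the same y with |UP| = 46.0 and P in +x, so P = (46.0, 0). UQ runs at 144.6° with |UQ| = 19.6, so Q = (-16.0, 11.4). D is determined by |QD| = 47.4 and |DP| = 34.5 together: it lies at the intersection of circle(Q, 47.4) and circle(P, 34.5). With |QP| = 63.0, the foot of the radical line on QP is 39.9 from Q and the perpendicular offset is √(47.4² − 39.9²) = 25.6. Taking the left-of-QP solution: D = (27.9, 29.4).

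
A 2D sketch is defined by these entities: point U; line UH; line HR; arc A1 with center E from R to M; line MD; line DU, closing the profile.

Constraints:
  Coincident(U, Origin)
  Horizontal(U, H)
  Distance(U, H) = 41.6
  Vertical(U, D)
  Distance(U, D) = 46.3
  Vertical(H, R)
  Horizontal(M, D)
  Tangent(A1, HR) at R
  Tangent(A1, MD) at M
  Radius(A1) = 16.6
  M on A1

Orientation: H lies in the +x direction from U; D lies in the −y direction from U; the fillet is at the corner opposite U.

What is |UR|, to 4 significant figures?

51.11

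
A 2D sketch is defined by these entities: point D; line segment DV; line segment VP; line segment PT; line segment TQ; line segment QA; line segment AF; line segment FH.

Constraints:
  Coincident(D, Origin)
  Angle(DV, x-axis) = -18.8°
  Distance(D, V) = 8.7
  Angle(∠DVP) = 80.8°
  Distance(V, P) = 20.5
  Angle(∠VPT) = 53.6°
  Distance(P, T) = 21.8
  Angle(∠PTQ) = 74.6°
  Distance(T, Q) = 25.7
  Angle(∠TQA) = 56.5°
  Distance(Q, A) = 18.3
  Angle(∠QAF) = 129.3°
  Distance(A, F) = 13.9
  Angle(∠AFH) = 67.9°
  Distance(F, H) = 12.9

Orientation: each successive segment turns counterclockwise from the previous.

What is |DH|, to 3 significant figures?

6.54

D is at the origin; DV runs at -18.8° with length 8.7, so V = (8.24, -2.80). ∠DVP = 80.8° gives VP at 80.4° from the x-axis; with |VP| = 20.5, P = (11.7, 17.4). ∠VPT = 53.6° gives PT at -153° from the x-axis; with |PT| = 21.8, T = (-7.80, 7.58). ∠PTQ = 74.6° gives TQ at -47.8° from the x-axis; with |TQ| = 25.7, Q = (9.46, -11.5). ∠TQA = 56.5° gives QA at 75.7° from the x-axis; with |QA| = 18.3, A = (14.0, 6.27). ∠QAF = 129.3° gives AF at 126° from the x-axis; with |AF| = 13.9, F = (5.73, 17.5). ∠AFH = 67.9° gives FH at -122° from the x-axis; with |FH| = 12.9, H = (-1.01, 6.46). Then |DH| = |H − D| = 6.54.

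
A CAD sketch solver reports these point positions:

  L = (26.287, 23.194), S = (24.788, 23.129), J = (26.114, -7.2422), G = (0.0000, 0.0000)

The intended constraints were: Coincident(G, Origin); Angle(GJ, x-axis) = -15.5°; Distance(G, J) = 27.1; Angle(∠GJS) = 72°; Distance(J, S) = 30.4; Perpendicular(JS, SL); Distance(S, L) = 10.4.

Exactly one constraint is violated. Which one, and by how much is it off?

Distance(S, L) = 10.4 — off by 8.90.

G = (0.00, 0.00) ✓; GJ at -15.50° ✓; |GJ| = 27.10 ✓; ∠GJS = 72.00° ✓; |JS| = 30.40 ✓; ∠(JS, SL) = 90.02° ✓; |SL| = 1.500 ✗.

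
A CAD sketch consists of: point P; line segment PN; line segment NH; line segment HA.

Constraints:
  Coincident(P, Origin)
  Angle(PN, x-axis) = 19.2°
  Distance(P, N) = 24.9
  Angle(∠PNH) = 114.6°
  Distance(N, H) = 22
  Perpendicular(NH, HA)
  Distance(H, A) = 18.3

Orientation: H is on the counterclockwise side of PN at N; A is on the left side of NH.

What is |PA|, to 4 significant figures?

32.66

P is at the origin; PN runs at 19.2° with length 24.9, so N = 24.9·(cos 19.2°, sin 19.2°) = (23.51, 8.189). ∠PNH = 114.6°, so NH runs at 19.2° + (180° − 114.6°) = 84.60° from the x-axis; with |NH| = 22.0, H = N + 22.0·(cos 84.60°, sin 84.60°) = (25.59, 30.09). NH ⟂ HA; with |HA| = 18.3 on the left of NH, A = H + 18.3·(-0.9956, 0.09411) = (7.367, 31.81). Then |PA| = |A − P| = 32.66.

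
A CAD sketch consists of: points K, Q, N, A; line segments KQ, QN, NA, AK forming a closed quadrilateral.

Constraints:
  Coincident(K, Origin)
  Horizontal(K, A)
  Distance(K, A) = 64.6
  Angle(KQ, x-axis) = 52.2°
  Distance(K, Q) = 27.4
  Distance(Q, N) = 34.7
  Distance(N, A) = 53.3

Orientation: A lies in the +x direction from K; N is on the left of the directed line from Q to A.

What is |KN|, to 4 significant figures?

62.05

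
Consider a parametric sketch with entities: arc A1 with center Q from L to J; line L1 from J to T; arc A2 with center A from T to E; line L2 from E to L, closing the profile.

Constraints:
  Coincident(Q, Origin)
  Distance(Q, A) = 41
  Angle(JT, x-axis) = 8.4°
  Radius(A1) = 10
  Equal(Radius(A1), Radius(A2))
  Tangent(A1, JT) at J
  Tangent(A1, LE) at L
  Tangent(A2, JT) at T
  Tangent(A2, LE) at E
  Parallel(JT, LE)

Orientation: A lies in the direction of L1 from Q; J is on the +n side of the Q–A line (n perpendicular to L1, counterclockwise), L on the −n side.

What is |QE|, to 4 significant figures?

42.20

Tangency of A1 to both parallel lines with radius 10.0 puts J and L at Q ± 10.0·n: J = (-1.461, 9.893), L = (1.461, -9.893). Equal radii place T and E the same way about A: T = A + 10.0·n = (39.10, 15.88), E = A − 10.0·n = (42.02, -3.903). Then |QE| = |E − Q| = 42.20.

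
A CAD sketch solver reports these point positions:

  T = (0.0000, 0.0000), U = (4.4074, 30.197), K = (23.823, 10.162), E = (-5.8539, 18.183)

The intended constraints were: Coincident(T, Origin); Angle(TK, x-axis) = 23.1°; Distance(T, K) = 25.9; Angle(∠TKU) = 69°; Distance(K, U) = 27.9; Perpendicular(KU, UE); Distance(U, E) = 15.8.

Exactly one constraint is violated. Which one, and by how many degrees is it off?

Perpendicular(KU, UE) — off by 5.40°.

T = (0.00, 0.00) ✓; TK at 23.10° ✓; |TK| = 25.90 ✓; ∠TKU = 69.00° ✓; |KU| = 27.90 ✓; ∠(KU, UE) = 95.40° ✗; |UE| = 15.80 ✓.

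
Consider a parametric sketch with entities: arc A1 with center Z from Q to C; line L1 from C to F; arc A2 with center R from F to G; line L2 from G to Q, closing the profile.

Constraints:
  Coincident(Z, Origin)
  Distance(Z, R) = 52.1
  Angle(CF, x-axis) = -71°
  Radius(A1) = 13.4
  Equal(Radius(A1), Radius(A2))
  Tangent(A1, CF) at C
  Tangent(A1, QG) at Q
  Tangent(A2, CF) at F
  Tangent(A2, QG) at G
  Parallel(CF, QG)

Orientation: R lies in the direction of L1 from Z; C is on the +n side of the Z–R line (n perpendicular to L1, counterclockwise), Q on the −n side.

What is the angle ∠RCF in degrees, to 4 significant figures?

14.42°

The slot axis is L1's direction at -71.0°, so u = (cos -71.0°, sin -71.0°) = (0.3256, -0.9455) and n = (−sin -71.0°, cos -71.0°) = (0.9455, 0.3256). Z is at the origin and R lies 52.1 along u from Z, so R = 52.1·u = (16.96, -49.26). Tangency of A1 to both parallel lines with radius 13.4 puts C and Q at Z ± 13.4·n: C = (12.67, 4.363), Q = (-12.67, -4.363). Equal radii place F and G the same way about R: F = R + 13.4·n = (29.63, -44.90), G = R − 13.4·n = (4.292, -53.62). Then cos ∠RCF = CR·CF / (|CR||CF|), giving 14.42°.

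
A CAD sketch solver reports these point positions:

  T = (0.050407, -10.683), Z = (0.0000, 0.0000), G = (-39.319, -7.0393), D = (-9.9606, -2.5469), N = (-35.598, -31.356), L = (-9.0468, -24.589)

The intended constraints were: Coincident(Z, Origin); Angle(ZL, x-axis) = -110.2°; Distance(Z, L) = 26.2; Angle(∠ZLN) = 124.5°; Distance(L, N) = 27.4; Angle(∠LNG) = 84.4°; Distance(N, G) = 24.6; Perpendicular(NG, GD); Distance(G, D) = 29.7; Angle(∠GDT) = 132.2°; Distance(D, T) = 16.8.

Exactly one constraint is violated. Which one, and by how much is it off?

Distance(D, T) = 16.8 — off by 3.90.

Z = (0.00, 0.00) ✓; ZL at -110.2° ✓; |ZL| = 26.20 ✓; ∠ZLN = 124.5° ✓; |LN| = 27.40 ✓; ∠LNG = 84.40° ✓; |NG| = 24.60 ✓; ∠(NG, GD) = 90.00° ✓; |GD| = 29.70 ✓; ∠GDT = 132.2° ✓; |DT| = 12.90 ✗.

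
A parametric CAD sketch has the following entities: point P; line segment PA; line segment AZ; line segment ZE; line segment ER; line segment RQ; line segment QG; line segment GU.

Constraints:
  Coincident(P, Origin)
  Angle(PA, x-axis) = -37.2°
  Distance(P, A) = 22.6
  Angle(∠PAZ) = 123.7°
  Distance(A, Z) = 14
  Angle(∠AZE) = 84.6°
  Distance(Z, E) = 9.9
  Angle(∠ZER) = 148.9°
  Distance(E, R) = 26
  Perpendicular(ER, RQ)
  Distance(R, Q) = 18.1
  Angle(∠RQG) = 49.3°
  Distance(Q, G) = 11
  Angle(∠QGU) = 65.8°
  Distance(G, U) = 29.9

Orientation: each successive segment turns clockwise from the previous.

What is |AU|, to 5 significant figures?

48.408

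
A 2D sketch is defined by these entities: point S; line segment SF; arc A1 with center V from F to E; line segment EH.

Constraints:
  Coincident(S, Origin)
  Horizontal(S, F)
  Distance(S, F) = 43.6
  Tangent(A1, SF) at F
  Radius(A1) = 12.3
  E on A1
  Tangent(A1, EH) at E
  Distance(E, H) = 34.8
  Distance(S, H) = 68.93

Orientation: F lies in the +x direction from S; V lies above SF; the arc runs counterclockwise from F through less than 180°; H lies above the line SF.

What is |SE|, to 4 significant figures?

57.58

Checks: S.y = 0.00, F.y = 0.00 ✓; |VE| = 12.30 ✓; ∠(VE, EH) = 90.00° ✓; |EH| = 34.80 ✓; |SH| = 68.93 ✓.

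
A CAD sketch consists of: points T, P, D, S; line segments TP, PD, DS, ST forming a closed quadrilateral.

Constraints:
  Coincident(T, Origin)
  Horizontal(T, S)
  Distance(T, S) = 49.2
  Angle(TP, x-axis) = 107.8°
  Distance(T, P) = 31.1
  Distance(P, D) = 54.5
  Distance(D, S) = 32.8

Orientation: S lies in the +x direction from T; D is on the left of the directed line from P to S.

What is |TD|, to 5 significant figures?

55.451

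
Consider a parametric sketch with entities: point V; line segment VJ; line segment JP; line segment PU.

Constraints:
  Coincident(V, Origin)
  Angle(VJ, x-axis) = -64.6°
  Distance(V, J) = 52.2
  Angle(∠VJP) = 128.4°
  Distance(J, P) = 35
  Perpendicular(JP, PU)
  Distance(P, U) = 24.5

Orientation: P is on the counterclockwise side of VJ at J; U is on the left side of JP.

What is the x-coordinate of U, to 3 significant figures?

62.0

∠VJP = 128.4°, so JP runs at -64.6° + (180° − 128.4°) = -13.0° from the x-axis; with |JP| = 35.0, P = J + 35.0·(cos -13.0°, sin -13.0°) = (56.5, -55.0). JP is perpendicular to PU; with |PU| = 24.5 on the left of JP, U = P + 24.5·(0.225, 0.974) = (62.0, -31.2). So U.x = 62.0.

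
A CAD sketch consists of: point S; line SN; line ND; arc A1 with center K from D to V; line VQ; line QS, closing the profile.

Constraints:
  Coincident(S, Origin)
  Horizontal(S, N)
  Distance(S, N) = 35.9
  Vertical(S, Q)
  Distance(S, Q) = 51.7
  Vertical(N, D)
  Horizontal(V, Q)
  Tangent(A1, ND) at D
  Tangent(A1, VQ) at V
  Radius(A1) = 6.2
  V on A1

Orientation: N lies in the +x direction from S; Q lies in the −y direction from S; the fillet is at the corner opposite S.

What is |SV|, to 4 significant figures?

59.62

S is at the origin; SN is horizontal with |SN| = 35.9 and N on the +x side, so N = (35.90, 0.000). SQ is vertical with |SQ| = 51.7 and Q on the −y side, so Q = (0.000, -51.70). The virtual corner opposite S is at (35.90, -51.70). Tangency of A1 to ND means the radius KD is perpendicular to ND and tangency of A1 to VQ means the radius KV is perpendicular to VQ, with radius 6.2, so the center K sits 6.2 in from both sides at K = (29.70, -45.50). That places the tangent points at D = (35.90, -45.50) on ND and V = (29.70, -51.70) on VQ. Then |SV| = |V − S| = 59.62.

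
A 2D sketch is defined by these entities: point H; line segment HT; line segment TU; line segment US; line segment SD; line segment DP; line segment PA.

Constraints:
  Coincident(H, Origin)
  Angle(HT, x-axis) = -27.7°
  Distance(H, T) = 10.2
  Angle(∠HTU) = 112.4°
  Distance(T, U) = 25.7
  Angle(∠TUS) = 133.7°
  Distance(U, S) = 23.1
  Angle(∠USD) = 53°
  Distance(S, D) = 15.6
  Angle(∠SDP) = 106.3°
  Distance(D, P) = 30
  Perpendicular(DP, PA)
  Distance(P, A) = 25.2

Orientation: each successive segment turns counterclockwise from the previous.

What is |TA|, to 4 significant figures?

42.14

H is at the origin; HT runs at -27.7° with length 10.2, so T = (9.031, -4.741). ∠HTU = 112.4° gives TU at 39.90° from the x-axis; with |TU| = 25.7, U = (28.75, 11.74). ∠TUS = 133.7° gives US at 86.20° from the x-axis; with |US| = 23.1, S = (30.28, 34.79). ∠USD = 53.0° gives SD at -146.8° from the x-axis; with |SD| = 15.6, D = (17.22, 26.25). ∠SDP = 106.3° gives DP at -73.10° from the x-axis; with |DP| = 30.0, P = (25.95, -2.453). The perpendicularity gives PA at right angles to DP, so PA runs at 16.90°; with |PA| = 25.2, A = (50.06, 4.872). Then |TA| = |A − T| = 42.14.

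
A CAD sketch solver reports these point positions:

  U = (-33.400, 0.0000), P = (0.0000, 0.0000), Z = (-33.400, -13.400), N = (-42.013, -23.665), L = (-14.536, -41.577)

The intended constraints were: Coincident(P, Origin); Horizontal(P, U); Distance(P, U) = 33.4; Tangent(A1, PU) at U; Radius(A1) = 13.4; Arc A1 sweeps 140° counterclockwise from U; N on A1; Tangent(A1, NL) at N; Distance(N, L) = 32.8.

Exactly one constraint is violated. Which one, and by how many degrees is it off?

Tangent(A1, NL) at N — off by 6.90°.

P = (0.00, 0.00) ✓; P.y = 0.00, U.y = 0.00 ✓; |PU| = 33.40 ✓; ∠(ZU, UP) = 90.00° ✓; |ZU| = 13.40 ✓; bearing(Z→N) − bearing(Z→U) = 140.0° ✓; |ZN| = 13.40 ✓; ∠(ZN, NL) = 83.10° ✗; |NL| = 32.80 ✓.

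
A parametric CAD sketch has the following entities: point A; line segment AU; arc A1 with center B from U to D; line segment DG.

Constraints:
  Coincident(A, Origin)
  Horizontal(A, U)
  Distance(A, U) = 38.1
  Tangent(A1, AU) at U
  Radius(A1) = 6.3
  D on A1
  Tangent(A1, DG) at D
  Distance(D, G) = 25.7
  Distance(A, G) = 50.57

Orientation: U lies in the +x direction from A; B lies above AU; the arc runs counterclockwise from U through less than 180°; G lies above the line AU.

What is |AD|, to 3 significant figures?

44.9

Checks: |AU| = 38.10 ✓; |BD| = 6.300 ✓; ∠(BD, DG) = 90.00° ✓; |DG| = 25.70 ✓; |AG| = 50.57 ✓.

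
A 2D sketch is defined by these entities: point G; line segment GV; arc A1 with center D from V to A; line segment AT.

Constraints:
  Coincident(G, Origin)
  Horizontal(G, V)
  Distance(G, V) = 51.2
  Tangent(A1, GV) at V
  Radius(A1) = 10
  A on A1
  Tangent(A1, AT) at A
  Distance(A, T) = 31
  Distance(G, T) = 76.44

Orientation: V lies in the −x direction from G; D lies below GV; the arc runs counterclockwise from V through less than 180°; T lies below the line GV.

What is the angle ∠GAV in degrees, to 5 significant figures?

32.845°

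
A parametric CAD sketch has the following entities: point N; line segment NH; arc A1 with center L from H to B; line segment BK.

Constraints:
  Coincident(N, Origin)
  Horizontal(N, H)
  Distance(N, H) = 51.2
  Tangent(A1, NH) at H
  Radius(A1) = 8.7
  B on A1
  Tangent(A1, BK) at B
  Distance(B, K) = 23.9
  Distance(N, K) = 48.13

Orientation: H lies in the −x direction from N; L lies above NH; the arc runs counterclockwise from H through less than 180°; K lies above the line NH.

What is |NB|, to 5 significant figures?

43.247

N is at the origin; N and H share the same y with |NH| = 51.2 and H on the −x side, so H = (-51.200, 0.0000). Since A1 is tangent to NH there, LH ⟂ NH, so L = H + (0, 8.7) = (-51.200, 8.7000). Since LB ⟂ BK (tangency), |LK| = √(8.7² + 23.9²) = 25.434 regardless of where B sits on A1. So K lies on both circle(N, 48.13) and circle(L, 25.434); the above-NH intersection is K = (-37.522, 30.143). B is the foot of the tangent from K: B = (-42.707, 6.8124).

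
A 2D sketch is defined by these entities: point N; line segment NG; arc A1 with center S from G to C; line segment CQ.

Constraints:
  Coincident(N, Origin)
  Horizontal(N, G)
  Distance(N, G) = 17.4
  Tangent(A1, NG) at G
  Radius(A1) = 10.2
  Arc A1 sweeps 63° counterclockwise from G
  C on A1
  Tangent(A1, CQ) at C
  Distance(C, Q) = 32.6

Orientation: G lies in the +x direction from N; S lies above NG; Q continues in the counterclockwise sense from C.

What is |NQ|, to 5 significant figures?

53.880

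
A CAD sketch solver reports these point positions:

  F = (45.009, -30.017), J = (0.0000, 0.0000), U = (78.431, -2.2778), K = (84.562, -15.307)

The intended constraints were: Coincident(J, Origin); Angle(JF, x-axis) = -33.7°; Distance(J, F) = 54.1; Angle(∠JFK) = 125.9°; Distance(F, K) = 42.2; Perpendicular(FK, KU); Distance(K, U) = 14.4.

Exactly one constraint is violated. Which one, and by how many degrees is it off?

Perpendicular(FK, KU) — off by 4.80°.

J = (0.00, 0.00) ✓; JF at -33.70° ✓; |JF| = 54.10 ✓; ∠JFK = 125.9° ✓; |FK| = 42.20 ✓; ∠(FK, KU) = 94.80° ✗; |KU| = 14.40 ✓.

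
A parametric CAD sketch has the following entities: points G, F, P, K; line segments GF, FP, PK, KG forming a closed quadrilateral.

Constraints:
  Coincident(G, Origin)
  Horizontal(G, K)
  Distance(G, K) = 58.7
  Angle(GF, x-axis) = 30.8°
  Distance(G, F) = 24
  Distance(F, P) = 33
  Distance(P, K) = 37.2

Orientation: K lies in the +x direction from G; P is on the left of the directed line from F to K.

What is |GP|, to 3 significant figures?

56.7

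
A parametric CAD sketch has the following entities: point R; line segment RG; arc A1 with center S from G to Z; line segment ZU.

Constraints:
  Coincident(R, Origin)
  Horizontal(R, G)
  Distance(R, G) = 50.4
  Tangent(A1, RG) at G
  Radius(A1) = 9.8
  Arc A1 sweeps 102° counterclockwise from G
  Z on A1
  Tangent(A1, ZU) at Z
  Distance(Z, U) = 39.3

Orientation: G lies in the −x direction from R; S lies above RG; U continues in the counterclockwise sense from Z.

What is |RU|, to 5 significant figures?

70.196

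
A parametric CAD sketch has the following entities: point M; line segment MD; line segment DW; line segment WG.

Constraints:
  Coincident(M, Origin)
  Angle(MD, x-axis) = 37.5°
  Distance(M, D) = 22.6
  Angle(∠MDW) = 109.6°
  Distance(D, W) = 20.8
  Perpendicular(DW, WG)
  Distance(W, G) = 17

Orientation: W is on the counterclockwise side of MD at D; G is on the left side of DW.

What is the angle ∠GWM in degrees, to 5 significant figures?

53.124°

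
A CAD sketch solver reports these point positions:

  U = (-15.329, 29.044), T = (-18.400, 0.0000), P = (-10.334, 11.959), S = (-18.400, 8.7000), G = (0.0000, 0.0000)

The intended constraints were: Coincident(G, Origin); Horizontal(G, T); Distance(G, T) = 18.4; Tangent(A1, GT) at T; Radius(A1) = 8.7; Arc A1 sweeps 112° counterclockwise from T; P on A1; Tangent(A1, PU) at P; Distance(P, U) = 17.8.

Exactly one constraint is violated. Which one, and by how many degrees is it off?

Tangent(A1, PU) at P — off by 5.70°.

G = (0.00, 0.00) ✓; G.y = 0.00, T.y = 0.00 ✓; |GT| = 18.40 ✓; ∠(ST, TG) = 90.00° ✓; |ST| = 8.700 ✓; bearing(S→P) − bearing(S→T) = 112.0° ✓; |SP| = 8.700 ✓; ∠(SP, PU) = 95.70° ✗; |PU| = 17.80 ✓.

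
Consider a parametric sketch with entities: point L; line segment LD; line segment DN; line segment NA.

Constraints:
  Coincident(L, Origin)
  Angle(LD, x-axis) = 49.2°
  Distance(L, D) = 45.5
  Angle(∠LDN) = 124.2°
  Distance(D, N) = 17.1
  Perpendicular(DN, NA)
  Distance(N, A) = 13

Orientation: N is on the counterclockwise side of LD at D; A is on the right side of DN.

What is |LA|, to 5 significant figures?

66.217

L is at the origin; LD runs at 49.2° with length 45.5, so D = 45.5·(cos 49.2°, sin 49.2°) = (29.731, 34.443). ∠LDN = 124.2°, so DN runs at 49.2° + (180° − 124.2°) = 105.00° from the x-axis; with |DN| = 17.1, N = D + 17.1·(cos 105.00°, sin 105.00°) = (25.305, 50.961). DN is perpendicular to NA; with |NA| = 13.0 on the right of DN, A = N + 13.0·(0.96593, 0.25882) = (37.862, 54.325). Then |LA| = |A − L| = 66.217.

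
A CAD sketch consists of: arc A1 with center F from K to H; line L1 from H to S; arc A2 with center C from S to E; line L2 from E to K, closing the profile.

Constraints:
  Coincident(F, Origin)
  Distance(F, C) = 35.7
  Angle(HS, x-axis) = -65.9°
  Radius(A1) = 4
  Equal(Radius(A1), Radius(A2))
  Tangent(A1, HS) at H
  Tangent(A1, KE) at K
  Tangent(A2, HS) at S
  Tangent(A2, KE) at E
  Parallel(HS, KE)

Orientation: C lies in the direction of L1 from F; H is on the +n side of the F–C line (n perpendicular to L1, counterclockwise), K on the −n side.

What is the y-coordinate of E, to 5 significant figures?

-34.222

Tangency of A1 to both parallel lines with radius 4.0 puts H and K at F ± 4.0·n: H = (3.6513, 1.6333), K = (-3.6513, -1.6333). Equal radii place S and E the same way about C: S = C + 4.0·n = (18.229, -30.955), E = C − 4.0·n = (10.926, -34.222). So E.y = -34.222.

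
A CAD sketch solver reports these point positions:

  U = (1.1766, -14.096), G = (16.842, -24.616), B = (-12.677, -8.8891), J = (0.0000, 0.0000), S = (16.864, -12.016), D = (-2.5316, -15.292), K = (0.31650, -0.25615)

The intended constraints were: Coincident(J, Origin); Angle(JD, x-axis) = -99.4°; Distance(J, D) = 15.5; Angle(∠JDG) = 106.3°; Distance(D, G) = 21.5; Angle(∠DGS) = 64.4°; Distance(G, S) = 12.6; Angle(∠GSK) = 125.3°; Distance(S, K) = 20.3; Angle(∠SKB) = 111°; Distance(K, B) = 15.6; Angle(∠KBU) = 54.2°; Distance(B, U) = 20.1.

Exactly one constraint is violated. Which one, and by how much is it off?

Distance(B, U) = 20.1 — off by 5.30.

J = (0.00, 0.00) ✓; JD at -99.40° ✓; |JD| = 15.50 ✓; ∠JDG = 106.3° ✓; |DG| = 21.50 ✓; ∠DGS = 64.40° ✓; |GS| = 12.60 ✓; ∠GSK = 125.3° ✓; |SK| = 20.30 ✓; ∠SKB = 111.0° ✓; |KB| = 15.60 ✓; ∠KBU = 54.20° ✓; |BU| = 14.80 ✗.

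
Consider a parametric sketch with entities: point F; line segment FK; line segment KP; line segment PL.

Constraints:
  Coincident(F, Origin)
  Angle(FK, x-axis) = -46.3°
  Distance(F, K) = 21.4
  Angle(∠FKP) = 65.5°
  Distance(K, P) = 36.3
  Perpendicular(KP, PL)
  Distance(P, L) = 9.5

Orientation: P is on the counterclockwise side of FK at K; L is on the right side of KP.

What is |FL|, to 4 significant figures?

39.89

∠FKP = 65.5°, so KP runs at -46.3° + (180° − 65.5°) = 68.20° from the x-axis; with |KP| = 36.3, P = K + 36.3·(cos 68.20°, sin 68.20°) = (28.27, 18.23). KP ⟂ PL; with |PL| = 9.5 on the right of KP, L = P + 9.5·(0.9285, -0.3714) = (37.09, 14.70). Then |FL| = |L − F| = 39.89.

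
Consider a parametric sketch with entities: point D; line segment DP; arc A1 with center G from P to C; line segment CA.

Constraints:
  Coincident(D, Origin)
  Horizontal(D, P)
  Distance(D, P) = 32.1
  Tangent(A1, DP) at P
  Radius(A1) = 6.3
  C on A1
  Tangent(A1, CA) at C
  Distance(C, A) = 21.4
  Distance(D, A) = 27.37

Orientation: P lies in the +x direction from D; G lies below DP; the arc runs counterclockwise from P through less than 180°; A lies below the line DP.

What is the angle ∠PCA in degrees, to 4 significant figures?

149.4°

Checks: D = (0.00, 0.00) ✓; ∠(GP, PD) = 90.00° ✓; |GP| = 6.300 ✓; |GC| = 6.300 ✓; ∠(GC, CA) = 90.00° ✓; |CA| = 21.40 ✓; |DA| = 27.37 ✓.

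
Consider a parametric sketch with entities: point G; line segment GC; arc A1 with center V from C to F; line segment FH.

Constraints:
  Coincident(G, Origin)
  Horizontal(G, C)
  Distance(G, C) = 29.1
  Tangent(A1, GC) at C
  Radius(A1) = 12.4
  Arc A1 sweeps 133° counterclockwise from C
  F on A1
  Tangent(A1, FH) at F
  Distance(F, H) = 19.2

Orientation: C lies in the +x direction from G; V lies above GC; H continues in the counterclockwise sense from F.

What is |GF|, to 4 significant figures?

43.50

Tangency of A1 to GC means the radius VC is perpendicular to GC, so V = C + (0, 12.4) = (29.10, 12.40). On A1, C sits at bearing -90° from V; a 133° counterclockwise sweep puts F at bearing 43°, so F = V + 12.4·(cos 43°, sin 43°) = (38.17, 20.86). Then |GF| = |F − G| = 43.50.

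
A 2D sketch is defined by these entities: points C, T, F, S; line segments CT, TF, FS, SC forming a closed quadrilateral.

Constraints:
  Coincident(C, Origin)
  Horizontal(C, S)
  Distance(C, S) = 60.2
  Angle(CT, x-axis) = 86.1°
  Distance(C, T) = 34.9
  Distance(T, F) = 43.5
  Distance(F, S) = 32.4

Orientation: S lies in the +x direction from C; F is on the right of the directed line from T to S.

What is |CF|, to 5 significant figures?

27.807

Checks: |TF| = 43.50 ✓; |FS| = 32.40 ✓.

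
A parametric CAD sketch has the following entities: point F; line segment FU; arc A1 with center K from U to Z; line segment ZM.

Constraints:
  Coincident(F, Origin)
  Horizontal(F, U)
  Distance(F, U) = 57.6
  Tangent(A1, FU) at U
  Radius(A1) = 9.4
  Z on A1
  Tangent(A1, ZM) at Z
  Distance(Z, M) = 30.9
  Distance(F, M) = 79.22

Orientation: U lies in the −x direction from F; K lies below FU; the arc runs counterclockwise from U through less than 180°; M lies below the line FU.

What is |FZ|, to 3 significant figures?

67.6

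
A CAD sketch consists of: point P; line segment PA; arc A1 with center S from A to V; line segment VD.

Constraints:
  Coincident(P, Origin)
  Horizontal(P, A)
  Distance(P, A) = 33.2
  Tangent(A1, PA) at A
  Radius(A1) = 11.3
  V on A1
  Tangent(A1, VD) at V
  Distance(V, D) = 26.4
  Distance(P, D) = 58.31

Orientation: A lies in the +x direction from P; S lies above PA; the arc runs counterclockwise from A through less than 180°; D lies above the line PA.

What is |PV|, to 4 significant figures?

45.92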